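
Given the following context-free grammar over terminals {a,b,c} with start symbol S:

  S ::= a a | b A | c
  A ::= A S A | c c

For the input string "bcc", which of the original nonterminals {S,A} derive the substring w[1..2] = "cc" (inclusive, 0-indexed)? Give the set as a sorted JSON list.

CNF form of G:
  S -> T1 T1 | T2 A | c
  A -> A X3 | T0 T0
  T0 -> c
  T1 -> a
  T2 -> b
  X3 -> S A

CYK table (by increasing span), restricted to cells inside w[1..2]:
  T[1,1] 'c' = {S,T0}  orig:{S}
  T[2,2] 'c' = {S,T0}  orig:{S}
  T[1,2] 'cc' = {A}

Original NTs in T[1,2] deriving "cc": ["A"]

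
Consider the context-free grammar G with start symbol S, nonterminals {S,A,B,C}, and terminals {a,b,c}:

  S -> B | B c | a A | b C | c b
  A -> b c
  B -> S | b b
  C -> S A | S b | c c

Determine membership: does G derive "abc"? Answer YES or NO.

Convert to CNF:
  S -> B T1 | T0 C | T0 T0 | T1 T0 | T2 A
  A -> T0 T1
  B -> B T1 | T0 C | T0 T0 | T1 T0 | T2 A
  C -> S A | S T0 | T1 T1
  T0 -> b
  T1 -> c
  T2 -> a

CYK fill:
  cell(0,0) a: {T2}  orig:{}
  cell(1,1) b: {T0}  orig:{}
  cell(2,2) c: {T1}  orig:{}
  cell(0,1) ab: ∅
  cell(1,2) bc: {A}
  cell(0,2) abc: {B,S}

S ∈ T[0,2] ⇒ YES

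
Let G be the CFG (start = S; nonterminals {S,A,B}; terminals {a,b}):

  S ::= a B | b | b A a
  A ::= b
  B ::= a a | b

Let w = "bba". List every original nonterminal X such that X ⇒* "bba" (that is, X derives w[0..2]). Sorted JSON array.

Convert to CNF:
  S -> T0 B | T1 X2 | b
  A -> b
  B -> T0 T0 | b
  T0 -> a
  T1 -> b
  X2 -> A T0

CYK fill (cells [i..j] with 0 ≤ i ≤ j ≤ 2 only):
  cell(0,0) b: {A,B,S,T1}  orig:{A,B,S}
  cell(1,1) b: {A,B,S,T1}  orig:{A,B,S}
  cell(2,2) a: {T0}  orig:{}
  cell(0,1) bb: ∅
  cell(1,2) ba: {X2}  orig:{}
  cell(0,2) bba: {S}

Original NTs in T[0,2] deriving "bba": ["S"]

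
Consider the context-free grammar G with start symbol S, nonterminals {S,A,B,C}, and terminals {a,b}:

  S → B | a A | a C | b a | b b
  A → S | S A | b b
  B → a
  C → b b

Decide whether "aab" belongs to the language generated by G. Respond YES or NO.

CNF form of G:
  S -> T0 A | T0 C | T1 T0 | T1 T1 | a
  A -> S A | T0 A | T0 C | T1 T0 | T1 T1 | a
  B -> a
  C -> T1 T1
  T0 -> a
  T1 -> b

CYK table (by increasing span):
  [0..0]={A,B,S,T0}  "a"  orig:{A,B,S}
  [1..1]={A,B,S,T0}  "a"  orig:{A,B,S}
  [2..2]={T1}  "b"  orig:{}
  [0..1]={A,S}  "aa"
  [1..2]=∅  "ab"
  [0..2]=∅  "aab"

S ∉ T[0,2] ⇒ NO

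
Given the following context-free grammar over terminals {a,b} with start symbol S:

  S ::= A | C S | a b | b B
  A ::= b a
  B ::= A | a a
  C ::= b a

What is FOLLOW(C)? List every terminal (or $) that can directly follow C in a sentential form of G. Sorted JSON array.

Compute FIRST by fixpoint:
round 1:
  A via A→b a: +{b}
  B via B→A: +{b}
  B via B→a a: +{a}
  C via C→b a: +{b}
  S via S→A: +{b}
  S via S→a b: +{a}
  FIRST(S)={a,b}  FIRST(A)={b}  FIRST(B)={a,b}  FIRST(C)={b}
round 2: done
  FIRST(S)={a,b}  FIRST(A)={b}  FIRST(B)={a,b}  FIRST(C)={b}

FOLLOW iteration:
FOLLOW(S) := {$}
pass 1:
  S→A: FOLLOW(A) ⊇ FOLLOW(S) ⊇ {$}; new: +{$}
  S→C S: FOLLOW(C) ⊇ FIRST(S) = {a,b}; new: +{a,b}
  S→b B: FOLLOW(B) ⊇ FOLLOW(S) ⊇ {$}; new: +{$}
  S: {$}  A: {$}  B: {$}  C: {a,b}
pass 2: (no change)
  S: {$}  A: {$}  B: {$}  C: {a,b}

FOLLOW(C) = ["a", "b"]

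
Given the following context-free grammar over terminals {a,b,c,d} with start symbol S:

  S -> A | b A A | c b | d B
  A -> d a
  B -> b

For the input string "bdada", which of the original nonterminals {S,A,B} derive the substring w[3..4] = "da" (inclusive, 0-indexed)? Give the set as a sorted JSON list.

CNF form of G:
  S -> T0 B | T0 T1 | T2 X4 | T3 T2
  A -> T0 T1
  B -> b
  T0 -> d
  T1 -> a
  T2 -> b
  T3 -> c
  X4 -> A A

CYK fill, restricted to cells inside w[3..4]:
  [3..3]={T0}  "d"  orig:{}
  [4..4]={T1}  "a"  orig:{}
  [3..4]={A,S}  "da"

Original NTs in T[3,4] deriving "da": ["A", "S"]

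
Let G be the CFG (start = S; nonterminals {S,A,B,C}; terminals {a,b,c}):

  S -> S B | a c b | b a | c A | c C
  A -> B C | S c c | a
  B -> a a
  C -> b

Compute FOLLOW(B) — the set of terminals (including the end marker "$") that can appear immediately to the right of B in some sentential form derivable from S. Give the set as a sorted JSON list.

FIRST iteration:
round 1:
  A via A→a: +{a}
  B via B→a a: +{a}
  C via C→b: +{b}
  S via S→a c b: +{a}
  S via S→b a: +{b}
  S via S→c A: +{c}
  FIRST[S]={a,b,c}  FIRST[A]={a}  FIRST[B]={a}  FIRST[C]={b}
round 2:
  A via A→S c c: +{b,c}
  FIRST[S]={a,b,c}  FIRST[A]={a,b,c}  FIRST[B]={a}  FIRST[C]={b}
round 3: done
  FIRST[S]={a,b,c}  FIRST[A]={a,b,c}  FIRST[B]={a}  FIRST[C]={b}

FOLLOW iteration:
FOLLOW(S) := {$}
iter 1:
  A→B C: FOLLOW(B) ⊇ FIRST(C) = {b}; new: +{b}
  A→S c c: FOLLOW(S) ⊇ FIRST(c) = {c}; new: +{c}
  S→S B: FOLLOW(S) ⊇ FIRST(B) = {a}; new: +{a}
  S→S B: FOLLOW(B) ⊇ FOLLOW(S) ⊇ {$,a,c}; new: +{$,a,c}
  S→c A: FOLLOW(A) ⊇ FOLLOW(S) ⊇ {$,a,c}; new: +{$,a,c}
  S→c C: FOLLOW(C) ⊇ FOLLOW(S) ⊇ {$,a,c}; new: +{$,a,c}
  FOLLOW[S]={$,a,c}  FOLLOW[A]={$,a,c}  FOLLOW[B]={$,a,b,c}  FOLLOW[C]={$,a,c}
iter 2: done
  FOLLOW[S]={$,a,c}  FOLLOW[A]={$,a,c}  FOLLOW[B]={$,a,b,c}  FOLLOW[C]={$,a,c}

FOLLOW(B) = ["$", "a", "b", "c"]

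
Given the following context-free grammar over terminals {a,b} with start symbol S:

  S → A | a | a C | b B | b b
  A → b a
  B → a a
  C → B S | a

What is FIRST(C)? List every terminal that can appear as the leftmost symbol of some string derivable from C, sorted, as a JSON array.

FIRST iteration:
[1]
  A via A→b a: +{b}
  B via B→a a: +{a}
  C via C→B S: +{a}
  S via S→A: +{b}
  S via S→a: +{a}
  S: {a,b}  A: {b}  B: {a}  C: {a}
[2] (stable)
  S: {a,b}  A: {b}  B: {a}  C: {a}

FIRST(C) = ["a"]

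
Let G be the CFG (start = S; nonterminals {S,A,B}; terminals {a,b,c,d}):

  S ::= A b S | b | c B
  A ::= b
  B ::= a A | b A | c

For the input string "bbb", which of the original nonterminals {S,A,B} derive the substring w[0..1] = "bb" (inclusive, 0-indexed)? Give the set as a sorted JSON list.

CNF form of G:
  S -> A X3 | T2 B | b
  A -> b
  B -> T0 A | T1 A | c
  T0 -> a
  T1 -> b
  T2 -> c
  X3 -> T1 S

CYK table (by increasing span), restricted to cells inside w[0..1]:
  cell(0,0) b: {A,S,T1}  orig:{A,S}
  cell(1,1) b: {A,S,T1}  orig:{A,S}
  cell(0,1) bb: {B,X3}  orig:{B}

Original NTs in T[0,1] deriving "bb": ["B"]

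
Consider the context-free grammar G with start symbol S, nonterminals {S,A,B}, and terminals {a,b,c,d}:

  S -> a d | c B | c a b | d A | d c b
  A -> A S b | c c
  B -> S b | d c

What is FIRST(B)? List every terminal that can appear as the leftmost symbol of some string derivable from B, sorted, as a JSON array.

Compute FIRST by fixpoint:
pass 1:
  A via A→c c: +{c}
  B via B→d c: +{d}
  S via S→a d: +{a}
  S via S→c B: +{c}
  S via S→d A: +{d}
  FIRST(S)={a,c,d}  FIRST(A)={c}  FIRST(B)={d}
pass 2:
  B via B→S b: +{a,c}
  FIRST(S)={a,c,d}  FIRST(A)={c}  FIRST(B)={a,c,d}
pass 3: done
  FIRST(S)={a,c,d}  FIRST(A)={c}  FIRST(B)={a,c,d}

FIRST(B) = ["a", "c", "d"]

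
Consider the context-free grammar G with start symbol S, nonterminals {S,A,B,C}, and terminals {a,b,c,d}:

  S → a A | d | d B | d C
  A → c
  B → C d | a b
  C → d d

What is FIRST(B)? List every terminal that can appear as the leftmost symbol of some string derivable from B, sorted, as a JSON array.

Compute FIRST by fixpoint:
pass 1:
  A via A→c: +{c}
  B via B→a b: +{a}
  C via C→d d: +{d}
  S via S→a A: +{a}
  S via S→d: +{d}
  FIRST(S)={a,d}  FIRST(A)={c}  FIRST(B)={a}  FIRST(C)={d}
pass 2:
  B via B→C d: +{d}
  FIRST(S)={a,d}  FIRST(A)={c}  FIRST(B)={a,d}  FIRST(C)={d}
pass 3: done
  FIRST(S)={a,d}  FIRST(A)={c}  FIRST(B)={a,d}  FIRST(C)={d}

FIRST(B) = ["a", "d"]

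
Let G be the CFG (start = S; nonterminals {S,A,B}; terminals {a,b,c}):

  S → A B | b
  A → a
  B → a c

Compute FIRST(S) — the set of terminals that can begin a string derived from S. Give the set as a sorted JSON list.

Compute FIRST by fixpoint:
pass 1:
  A via A→a: +{a}
  B via B→a c: +{a}
  S via S→A B: +{a}
  S via S→b: +{b}
  FIRST[S]={a,b}  FIRST[A]={a}  FIRST[B]={a}
pass 2: (stable)
  FIRST[S]={a,b}  FIRST[A]={a}  FIRST[B]={a}

FIRST(S) = ["a", "b"]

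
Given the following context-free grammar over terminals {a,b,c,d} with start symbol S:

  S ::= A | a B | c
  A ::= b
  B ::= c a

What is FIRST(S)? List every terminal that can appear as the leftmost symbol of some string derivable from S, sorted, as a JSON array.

FIRST iteration:
pass 1:
  A via A→b: +{b}
  B via B→c a: +{c}
  S via S→A: +{b}
  S via S→a B: +{a}
  S via S→c: +{c}
  FIRST[S]={a,b,c}  FIRST[A]={b}  FIRST[B]={c}
pass 2: (stable)
  FIRST[S]={a,b,c}  FIRST[A]={b}  FIRST[B]={c}

FIRST(S) = ["a", "b", "c"]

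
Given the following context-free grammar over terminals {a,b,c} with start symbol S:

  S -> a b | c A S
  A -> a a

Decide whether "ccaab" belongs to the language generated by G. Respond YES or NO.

CNF form of G:
  S -> T0 T1 | T2 X3
  A -> T0 T0
  T0 -> a
  T1 -> b
  T2 -> c
  X3 -> A S

CYK table (by increasing span):
  [0..0]={T2}  "c"  orig:{}
  [1..1]={T2}  "c"  orig:{}
  [2..2]={T0}  "a"  orig:{}
  [3..3]={T0}  "a"  orig:{}
  [4..4]={T1}  "b"  orig:{}
  [0..1]=∅  "cc"
  [1..2]=∅  "ca"
  [2..3]={A}  "aa"
  [3..4]={S}  "ab"
  [0..2]=∅  "cca"
  [1..3]=∅  "caa"
  [2..4]=∅  "aab"
  [0..3]=∅  "ccaa"
  [1..4]=∅  "caab"
  [0..4]=∅  "ccaab"

S ∉ T[0,4] ⇒ NO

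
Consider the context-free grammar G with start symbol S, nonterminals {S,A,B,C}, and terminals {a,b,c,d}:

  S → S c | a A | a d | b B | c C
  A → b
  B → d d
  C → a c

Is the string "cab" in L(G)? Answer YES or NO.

Convert to CNF:
  S -> S T2 | T1 A | T1 T0 | T2 C | T3 B
  A -> b
  B -> T0 T0
  C -> T1 T2
  T0 -> d
  T1 -> a
  T2 -> c
  T3 -> b

CYK table (by increasing span):
  T[0,0] 'c' = {T2}  orig:{}
  T[1,1] 'a' = {T1}  orig:{}
  T[2,2] 'b' = {A,T3}  orig:{A}
  T[0,1] 'ca' = ∅
  T[1,2] 'ab' = {S}
  T[0,2] 'cab' = ∅

S ∉ T[0,2] ⇒ NO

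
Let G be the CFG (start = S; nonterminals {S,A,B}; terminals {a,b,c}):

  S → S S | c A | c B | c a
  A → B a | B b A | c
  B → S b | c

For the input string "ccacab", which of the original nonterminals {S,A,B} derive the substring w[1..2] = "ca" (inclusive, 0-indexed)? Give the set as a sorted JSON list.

CNF form of G:
  S -> S S | T2 A | T2 B | T2 T0
  A -> B T0 | B X3 | c
  B -> S T1 | c
  T0 -> a
  T1 -> b
  T2 -> c
  X3 -> T1 A

CYK table (by increasing span) — only the sub-triangle for w[1..2]:
  T[1,1] 'c' = {A,B,T2}  orig:{A,B}
  T[2,2] 'a' = {T0}  orig:{}
  T[1,2] 'ca' = {A,S}

Original NTs in T[1,2] deriving "ca": ["A", "S"]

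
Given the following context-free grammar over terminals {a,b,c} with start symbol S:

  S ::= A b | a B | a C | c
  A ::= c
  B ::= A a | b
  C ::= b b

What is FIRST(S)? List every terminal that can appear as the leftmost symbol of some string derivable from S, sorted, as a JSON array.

FIRST iteration:
pass 1:
  A via A→c: +{c}
  B via B→A a: +{c}
  B via B→b: +{b}
  C via C→b b: +{b}
  S via S→A b: +{c}
  S via S→a B: +{a}
  FIRST[S]={a,c}  FIRST[A]={c}  FIRST[B]={b,c}  FIRST[C]={b}
pass 2: (no change)
  FIRST[S]={a,c}  FIRST[A]={c}  FIRST[B]={b,c}  FIRST[C]={b}

FIRST(S) = ["a", "c"]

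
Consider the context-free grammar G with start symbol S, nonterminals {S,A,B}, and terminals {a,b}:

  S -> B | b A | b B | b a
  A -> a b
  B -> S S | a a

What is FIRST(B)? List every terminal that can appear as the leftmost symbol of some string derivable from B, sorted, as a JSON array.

Compute FIRST by fixpoint:
iter 1:
  A via A→a b: +{a}
  B via B→a a: +{a}
  S via S→B: +{a}
  S via S→b A: +{b}
  FIRST(S)={a,b}  FIRST(A)={a}  FIRST(B)={a}
iter 2:
  B via B→S S: +{b}
  FIRST(S)={a,b}  FIRST(A)={a}  FIRST(B)={a,b}
iter 3: — fixpoint
  FIRST(S)={a,b}  FIRST(A)={a}  FIRST(B)={a,b}

FIRST(B) = ["a", "b"]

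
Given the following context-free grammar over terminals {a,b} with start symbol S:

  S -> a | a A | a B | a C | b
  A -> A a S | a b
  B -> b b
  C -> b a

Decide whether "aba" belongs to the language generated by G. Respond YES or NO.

CNF form of G:
  S -> T0 A | T0 B | T0 C | a | b
  A -> A X2 | T0 T1
  B -> T1 T1
  C -> T1 T0
  T0 -> a
  T1 -> b
  X2 -> T0 S

Fill CYK table bottom-up:
  cell(0,0) a: {S,T0}  orig:{S}
  cell(1,1) b: {S,T1}  orig:{S}
  cell(2,2) a: {S,T0}  orig:{S}
  cell(0,1) ab: {A,X2}  orig:{A}
  cell(1,2) ba: {C}
  cell(0,2) aba: {S}

S ∈ T[0,2] ⇒ YES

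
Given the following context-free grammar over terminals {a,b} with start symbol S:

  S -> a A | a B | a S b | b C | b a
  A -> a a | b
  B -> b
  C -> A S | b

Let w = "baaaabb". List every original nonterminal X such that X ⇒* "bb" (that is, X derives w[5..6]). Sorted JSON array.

Convert to CNF:
  S -> T0 A | T0 B | T0 X2 | T1 C | T1 T0
  A -> T0 T0 | b
  B -> b
  C -> A S | b
  T0 -> a
  T1 -> b
  X2 -> S T1

Fill CYK table bottom-up, restricted to cells inside w[5..6]:
  [5..5]={A,B,C,T1}  "b"  orig:{A,B,C}
  [6..6]={A,B,C,T1}  "b"  orig:{A,B,C}
  [5..6]={S}  "bb"

Original NTs in T[5,6] deriving "bb": ["S"]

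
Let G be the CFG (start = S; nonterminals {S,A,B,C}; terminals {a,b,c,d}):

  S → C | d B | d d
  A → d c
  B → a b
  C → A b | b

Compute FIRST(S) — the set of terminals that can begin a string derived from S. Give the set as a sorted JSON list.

Compute FIRST by fixpoint:
round 1:
  A via A→d c: +{d}
  B via B→a b: +{a}
  C via C→A b: +{d}
  C via C→b: +{b}
  S via S→C: +{b,d}
  S: {b,d}  A: {d}  B: {a}  C: {b,d}
round 2: done
  S: {b,d}  A: {d}  B: {a}  C: {b,d}

FIRST(S) = ["b", "d"]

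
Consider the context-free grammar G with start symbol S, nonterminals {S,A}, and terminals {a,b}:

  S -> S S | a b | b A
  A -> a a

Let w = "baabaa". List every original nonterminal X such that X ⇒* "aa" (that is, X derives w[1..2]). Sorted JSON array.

CNF form of G:
  S -> S S | T0 T1 | T1 A
  A -> T0 T0
  T0 -> a
  T1 -> b

CYK table (by increasing span) (cells [i..j] with 1 ≤ i ≤ j ≤ 2 only):
  cell(1,1) a: {T0}  orig:{}
  cell(2,2) a: {T0}  orig:{}
  cell(1,2) aa: {A}

Original NTs in T[1,2] deriving "aa": ["A"]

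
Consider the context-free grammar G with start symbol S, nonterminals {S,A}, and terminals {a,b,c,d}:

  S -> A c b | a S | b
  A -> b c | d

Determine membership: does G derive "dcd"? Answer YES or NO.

CNF form of G:
  S -> A X3 | T2 S | b
  A -> T0 T1 | d
  T0 -> b
  T1 -> c
  T2 -> a
  X3 -> T1 T0

CYK fill:
  cell(0,0) d: {A}
  cell(1,1) c: {T1}  orig:{}
  cell(2,2) d: {A}
  cell(0,1) dc: ∅
  cell(1,2) cd: ∅
  cell(0,2) dcd: ∅

S ∉ T[0,2] ⇒ NO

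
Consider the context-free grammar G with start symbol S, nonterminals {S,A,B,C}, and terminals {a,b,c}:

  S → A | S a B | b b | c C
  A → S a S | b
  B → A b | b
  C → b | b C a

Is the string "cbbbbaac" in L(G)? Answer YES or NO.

Convert to CNF:
  S -> S X5 | S X6 | T1 T1 | T2 C | b
  A -> S X3 | b
  B -> A T1 | b
  C -> T1 X4 | b
  T0 -> a
  T1 -> b
  T2 -> c
  X3 -> T0 S
  X4 -> C T0
  X5 -> T0 B
  X6 -> T0 S

CYK table (by increasing span):
  cell(0,0) c: {T2}  orig:{}
  cell(1,1) b: {A,B,C,S,T1}  orig:{A,B,C,S}
  cell(2,2) b: {A,B,C,S,T1}  orig:{A,B,C,S}
  cell(3,3) b: {A,B,C,S,T1}  orig:{A,B,C,S}
  cell(4,4) b: {A,B,C,S,T1}  orig:{A,B,C,S}
  cell(5,5) a: {T0}  orig:{}
  cell(6,6) a: {T0}  orig:{}
  cell(7,7) c: {T2}  orig:{}
  cell(0,1) cb: {S}
  cell(1,2) bb: {B,S}
  cell(2,3) bb: {B,S}
  cell(3,4) bb: {B,S}
  cell(4,5) ba: {X4}  orig:{}
  cell(5,6) aa: ∅
  cell(6,7) ac: ∅
  cell(0,2) cbb: ∅
  cell(1,3) bbb: ∅
  cell(2,4) bbb: ∅
  cell(3,5) bba: {C}
  cell(4,6) baa: ∅
  cell(5,7) aac: ∅
  cell(0,3) cbbb: ∅
  cell(1,4) bbbb: ∅
  cell(2,5) bbba: ∅
  cell(3,6) bbaa: {X4}  orig:{}
  cell(4,7) baac: ∅
  cell(0,4) cbbbb: ∅
  cell(1,5) bbbba: ∅
  cell(2,6) bbbaa: {C}
  cell(3,7) bbaac: ∅
  cell(0,5) cbbbba: ∅
  cell(1,6) bbbbaa: ∅
  cell(2,7) bbbaac: ∅
  cell(0,6) cbbbbaa: ∅
  cell(1,7) bbbbaac: ∅
  cell(0,7) cbbbbaac: ∅

S ∉ T[0,7] ⇒ NO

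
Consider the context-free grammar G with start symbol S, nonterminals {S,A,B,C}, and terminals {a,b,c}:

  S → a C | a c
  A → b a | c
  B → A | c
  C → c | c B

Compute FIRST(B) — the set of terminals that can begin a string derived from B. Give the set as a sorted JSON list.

FIRST sets, iterate to fixpoint:
pass 1:
  A via A→b a: +{b}
  A via A→c: +{c}
  B via B→A: +{b,c}
  C via C→c: +{c}
  S via S→a C: +{a}
  FIRST[S]={a}  FIRST[A]={b,c}  FIRST[B]={b,c}  FIRST[C]={c}
pass 2: done
  FIRST[S]={a}  FIRST[A]={b,c}  FIRST[B]={b,c}  FIRST[C]={c}

FIRST(B) = ["b", "c"]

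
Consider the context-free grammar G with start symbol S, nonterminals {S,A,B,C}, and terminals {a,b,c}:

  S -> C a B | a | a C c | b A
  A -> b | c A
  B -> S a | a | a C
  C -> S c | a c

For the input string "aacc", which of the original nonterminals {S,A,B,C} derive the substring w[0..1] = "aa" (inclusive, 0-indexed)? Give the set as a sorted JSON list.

CNF form of G:
  S -> C X3 | T1 X4 | T2 A | a
  A -> T0 A | b
  B -> S T1 | T1 C | a
  C -> S T0 | T1 T0
  T0 -> c
  T1 -> a
  T2 -> b
  X3 -> T1 B
  X4 -> C T0

Fill CYK table bottom-up (cells [i..j] with 0 ≤ i ≤ j ≤ 1 only):
  [0..0]={B,S,T1}  "a"  orig:{B,S}
  [1..1]={B,S,T1}  "a"  orig:{B,S}
  [0..1]={B,X3}  "aa"  orig:{B}

Original NTs in T[0,1] deriving "aa": ["B"]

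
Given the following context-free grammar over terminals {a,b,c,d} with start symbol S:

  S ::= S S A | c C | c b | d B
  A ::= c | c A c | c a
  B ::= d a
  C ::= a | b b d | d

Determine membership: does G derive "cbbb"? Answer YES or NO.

Convert to CNF:
  S -> S X6 | T0 C | T0 T3 | T2 B
  A -> T0 T1 | T0 X4 | c
  B -> T2 T1
  C -> T3 X5 | a | d
  T0 -> c
  T1 -> a
  T2 -> d
  T3 -> b
  X4 -> A T0
  X5 -> T3 T2
  X6 -> S A

CYK table (by increasing span):
  T[0,0] 'c' = {A,T0}  orig:{A}
  T[1,1] 'b' = {T3}  orig:{}
  T[2,2] 'b' = {T3}  orig:{}
  T[3,3] 'b' = {T3}  orig:{}
  T[0,1] 'cb' = {S}
  T[1,2] 'bb' = ∅
  T[2,3] 'bb' = ∅
  T[0,2] 'cbb' = ∅
  T[1,3] 'bbb' = ∅
  T[0,3] 'cbbb' = ∅

S ∉ T[0,3] ⇒ NO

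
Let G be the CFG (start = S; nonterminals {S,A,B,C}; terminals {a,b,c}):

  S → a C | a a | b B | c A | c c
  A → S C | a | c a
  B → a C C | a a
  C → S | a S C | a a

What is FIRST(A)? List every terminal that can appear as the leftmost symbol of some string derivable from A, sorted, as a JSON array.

FIRST iteration:
round 1:
  A via A→a: +{a}
  A via A→c a: +{c}
  B via B→a C C: +{a}
  C via C→a S C: +{a}
  S via S→a C: +{a}
  S via S→b B: +{b}
  S via S→c A: +{c}
  FIRST[S]={a,b,c}  FIRST[A]={a,c}  FIRST[B]={a}  FIRST[C]={a}
round 2:
  A via A→S C: +{b}
  C via C→S: +{b,c}
  FIRST[S]={a,b,c}  FIRST[A]={a,b,c}  FIRST[B]={a}  FIRST[C]={a,b,c}
round 3: (stable)
  FIRST[S]={a,b,c}  FIRST[A]={a,b,c}  FIRST[B]={a}  FIRST[C]={a,b,c}

FIRST(A) = ["a", "b", "c"]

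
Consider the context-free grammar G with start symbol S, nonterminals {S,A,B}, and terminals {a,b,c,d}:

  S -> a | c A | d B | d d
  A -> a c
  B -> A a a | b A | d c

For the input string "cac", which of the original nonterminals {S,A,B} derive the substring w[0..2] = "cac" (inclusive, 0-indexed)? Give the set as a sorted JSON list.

CNF form of G:
  S -> T1 A | T3 B | T3 T3 | a
  A -> T0 T1
  B -> A X4 | T2 A | T3 T1
  T0 -> a
  T1 -> c
  T2 -> b
  T3 -> d
  X4 -> T0 T0

CYK fill (cells [i..j] with 0 ≤ i ≤ j ≤ 2 only):
  [0..0]={T1}  "c"  orig:{}
  [1..1]={S,T0}  "a"  orig:{S}
  [2..2]={T1}  "c"  orig:{}
  [0..1]=∅  "ca"
  [1..2]={A}  "ac"
  [0..2]={S}  "cac"

Original NTs in T[0,2] deriving "cac": ["S"]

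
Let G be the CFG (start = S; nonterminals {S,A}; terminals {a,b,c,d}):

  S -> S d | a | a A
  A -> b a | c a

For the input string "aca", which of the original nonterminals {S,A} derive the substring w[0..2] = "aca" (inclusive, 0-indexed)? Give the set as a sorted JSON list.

CNF form of G:
  S -> S T3 | T1 A | a
  A -> T0 T1 | T2 T1
  T0 -> b
  T1 -> a
  T2 -> c
  T3 -> d

CYK fill — only the sub-triangle for w[0..2]:
  T[0,0] 'a' = {S,T1}  orig:{S}
  T[1,1] 'c' = {T2}  orig:{}
  T[2,2] 'a' = {S,T1}  orig:{S}
  T[0,1] 'ac' = ∅
  T[1,2] 'ca' = {A}
  T[0,2] 'aca' = {S}

Original NTs in T[0,2] deriving "aca": ["S"]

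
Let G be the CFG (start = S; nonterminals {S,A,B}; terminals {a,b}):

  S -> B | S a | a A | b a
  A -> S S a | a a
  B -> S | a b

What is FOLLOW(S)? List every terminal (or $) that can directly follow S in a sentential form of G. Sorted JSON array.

Compute FIRST by fixpoint:
round 1:
  A via A→a a: +{a}
  B via B→a b: +{a}
  S via S→B: +{a}
  S via S→b a: +{b}
  FIRST[S]={a,b}  FIRST[A]={a}  FIRST[B]={a}
round 2:
  A via A→S S a: +{b}
  B via B→S: +{b}
  FIRST[S]={a,b}  FIRST[A]={a,b}  FIRST[B]={a,b}
round 3: done
  FIRST[S]={a,b}  FIRST[A]={a,b}  FIRST[B]={a,b}

FOLLOW iteration:
FOLLOW(S) := {$}
[1]
  A→S S a: FOLLOW(S) ⊇ FIRST(S) = {a,b}; new: +{a,b}
  S→B: FOLLOW(B) ⊇ FOLLOW(S) ⊇ {$,a,b}; new: +{$,a,b}
  S→a A: FOLLOW(A) ⊇ FOLLOW(S) ⊇ {$,a,b}; new: +{$,a,b}
  S: {$,a,b}  A: {$,a,b}  B: {$,a,b}
[2] — fixpoint
  S: {$,a,b}  A: {$,a,b}  B: {$,a,b}

FOLLOW(S) = ["$", "a", "b"]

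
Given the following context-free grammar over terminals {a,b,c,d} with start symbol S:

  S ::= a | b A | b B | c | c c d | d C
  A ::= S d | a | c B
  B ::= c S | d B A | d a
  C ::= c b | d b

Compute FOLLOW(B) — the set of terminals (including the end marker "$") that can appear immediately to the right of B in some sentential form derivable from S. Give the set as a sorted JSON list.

FIRST sets, iterate to fixpoint:
round 1:
  A via A→a: +{a}
  A via A→c B: +{c}
  B via B→c S: +{c}
  B via B→d B A: +{d}
  C via C→c b: +{c}
  C via C→d b: +{d}
  S via S→a: +{a}
  S via S→b A: +{b}
  S via S→c: +{c}
  S via S→d C: +{d}
  S: {a,b,c,d}  A: {a,c}  B: {c,d}  C: {c,d}
round 2:
  A via A→S d: +{b,d}
  S: {a,b,c,d}  A: {a,b,c,d}  B: {c,d}  C: {c,d}
round 3: — fixpoint
  S: {a,b,c,d}  A: {a,b,c,d}  B: {c,d}  C: {c,d}

FOLLOW sets:
FOLLOW(S) := {$}
round 1:
  A→S d: FOLLOW(S) ⊇ FIRST(d) = {d}; new: +{d}
  B→d B A: FOLLOW(B) ⊇ FIRST(A) = {a,b,c,d}; new: +{a,b,c,d}
  B→d B A: FOLLOW(A) ⊇ FOLLOW(B) ⊇ {a,b,c,d}; new: +{a,b,c,d}
  S→b A: FOLLOW(A) ⊇ FOLLOW(S) ⊇ {$,d}; new: +{$}
  S→b B: FOLLOW(B) ⊇ FOLLOW(S) ⊇ {$,d}; new: +{$}
  S→d C: FOLLOW(C) ⊇ FOLLOW(S) ⊇ {$,d}; new: +{$,d}
  S: {$,d}  A: {$,a,b,c,d}  B: {$,a,b,c,d}  C: {$,d}
round 2:
  B→c S: FOLLOW(S) ⊇ FOLLOW(B) ⊇ {$,a,b,c,d}; new: +{a,b,c}
  S→d C: FOLLOW(C) ⊇ FOLLOW(S) ⊇ {$,a,b,c,d}; new: +{a,b,c}
  S: {$,a,b,c,d}  A: {$,a,b,c,d}  B: {$,a,b,c,d}  C: {$,a,b,c,d}
round 3: (no change)
  S: {$,a,b,c,d}  A: {$,a,b,c,d}  B: {$,a,b,c,d}  C: {$,a,b,c,d}

FOLLOW(B) = ["$", "a", "b", "c", "d"]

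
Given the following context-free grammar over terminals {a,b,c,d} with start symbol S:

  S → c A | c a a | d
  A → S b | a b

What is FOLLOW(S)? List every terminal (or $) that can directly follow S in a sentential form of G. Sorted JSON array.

FIRST sets, iterate to fixpoint:
iter 1:
  A via A→a b: +{a}
  S via S→c A: +{c}
  S via S→d: +{d}
  S: {c,d}  A: {a}
iter 2:
  A via A→S b: +{c,d}
  S: {c,d}  A: {a,c,d}
iter 3: done
  S: {c,d}  A: {a,c,d}

FOLLOW iteration:
initialize: $ ∈ FOLLOW(S)
[1]
  A→S b: FOLLOW(S) ⊇ FIRST(b) = {b}; new: +{b}
  S→c A: FOLLOW(A) ⊇ FOLLOW(S) ⊇ {$,b}; new: +{$,b}
  FOLLOW[S]={$,b}  FOLLOW[A]={$,b}
[2] (no change)
  FOLLOW[S]={$,b}  FOLLOW[A]={$,b}

FOLLOW(S) = ["$", "b"]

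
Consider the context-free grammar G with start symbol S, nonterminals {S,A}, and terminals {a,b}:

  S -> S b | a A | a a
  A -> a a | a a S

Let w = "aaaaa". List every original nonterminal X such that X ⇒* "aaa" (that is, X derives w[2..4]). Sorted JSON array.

CNF form of G:
  S -> S T1 | T0 A | T0 T0
  A -> T0 T0 | T0 X2
  T0 -> a
  T1 -> b
  X2 -> T0 S

Fill CYK table bottom-up — only the sub-triangle for w[2..4]:
  cell(2,2) a: {T0}  orig:{}
  cell(3,3) a: {T0}  orig:{}
  cell(4,4) a: {T0}  orig:{}
  cell(2,3) aa: {A,S}
  cell(3,4) aa: {A,S}
  cell(2,4) aaa: {S,X2}  orig:{S}

Original NTs in T[2,4] deriving "aaa": ["S"]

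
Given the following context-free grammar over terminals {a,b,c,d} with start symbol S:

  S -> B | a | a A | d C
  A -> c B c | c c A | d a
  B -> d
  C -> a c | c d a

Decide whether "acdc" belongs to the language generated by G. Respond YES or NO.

CNF form of G:
  S -> T1 C | T2 A | a | d
  A -> T0 X3 | T0 X4 | T1 T2
  B -> d
  C -> T0 X5 | T2 T0
  T0 -> c
  T1 -> d
  T2 -> a
  X3 -> B T0
  X4 -> T0 A
  X5 -> T1 T2

Fill CYK table bottom-up:
  [0..0]={S,T2}  "a"  orig:{S}
  [1..1]={T0}  "c"  orig:{}
  [2..2]={B,S,T1}  "d"  orig:{B,S}
  [3..3]={T0}  "c"  orig:{}
  [0..1]={C}  "ac"
  [1..2]=∅  "cd"
  [2..3]={X3}  "dc"  orig:{}
  [0..2]=∅  "acd"
  [1..3]={A}  "cdc"
  [0..3]={S}  "acdc"

S ∈ T[0,3] ⇒ YES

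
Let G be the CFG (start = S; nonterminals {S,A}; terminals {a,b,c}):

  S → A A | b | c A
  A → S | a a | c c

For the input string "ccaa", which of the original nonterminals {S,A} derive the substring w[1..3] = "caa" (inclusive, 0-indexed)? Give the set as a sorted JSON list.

Convert to CNF:
  S -> A A | T1 A | b
  A -> A A | T0 T0 | T1 A | T1 T1 | b
  T0 -> a
  T1 -> c

CYK fill, restricted to cells inside w[1..3]:
  cell(1,1) c: {T1}  orig:{}
  cell(2,2) a: {T0}  orig:{}
  cell(3,3) a: {T0}  orig:{}
  cell(1,2) ca: ∅
  cell(2,3) aa: {A}
  cell(1,3) caa: {A,S}

Original NTs in T[1,3] deriving "caa": ["A", "S"]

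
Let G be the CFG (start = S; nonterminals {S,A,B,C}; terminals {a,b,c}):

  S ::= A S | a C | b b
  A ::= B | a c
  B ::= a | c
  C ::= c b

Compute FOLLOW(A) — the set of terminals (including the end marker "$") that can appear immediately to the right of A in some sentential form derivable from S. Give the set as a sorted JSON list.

Compute FIRST by fixpoint:
iter 1:
  A via A→a c: +{a}
  B via B→a: +{a}
  B via B→c: +{c}
  C via C→c b: +{c}
  S via S→A S: +{a}
  S via S→b b: +{b}
  FIRST(S)={a,b}  FIRST(A)={a}  FIRST(B)={a,c}  FIRST(C)={c}
iter 2:
  A via A→B: +{c}
  S via S→A S: +{c}
  FIRST(S)={a,b,c}  FIRST(A)={a,c}  FIRST(B)={a,c}  FIRST(C)={c}
iter 3: (stable)
  FIRST(S)={a,b,c}  FIRST(A)={a,c}  FIRST(B)={a,c}  FIRST(C)={c}

FOLLOW iteration:
seed FOLLOW(S) with $
round 1:
  S→A S: FOLLOW(A) ⊇ FIRST(S) = {a,b,c}; new: +{a,b,c}
  S→a C: FOLLOW(C) ⊇ FOLLOW(S) ⊇ {$}; new: +{$}
  FOLLOW[S]={$}  FOLLOW[A]={a,b,c}  FOLLOW[B]={}  FOLLOW[C]={$}
round 2:
  A→B: FOLLOW(B) ⊇ FOLLOW(A) ⊇ {a,b,c}; new: +{a,b,c}
  FOLLOW[S]={$}  FOLLOW[A]={a,b,c}  FOLLOW[B]={a,b,c}  FOLLOW[C]={$}
round 3: (no change)
  FOLLOW[S]={$}  FOLLOW[A]={a,b,c}  FOLLOW[B]={a,b,c}  FOLLOW[C]={$}

FOLLOW(A) = ["a", "b", "c"]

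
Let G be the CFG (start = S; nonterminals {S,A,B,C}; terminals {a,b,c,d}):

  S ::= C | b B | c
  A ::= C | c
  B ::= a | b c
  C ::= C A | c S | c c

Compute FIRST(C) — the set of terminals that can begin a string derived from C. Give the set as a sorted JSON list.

Compute FIRST by fixpoint:
iter 1:
  A via A→c: +{c}
  B via B→a: +{a}
  B via B→b c: +{b}
  C via C→c S: +{c}
  S via S→C: +{c}
  S via S→b B: +{b}
  S: {b,c}  A: {c}  B: {a,b}  C: {c}
iter 2: done
  S: {b,c}  A: {c}  B: {a,b}  C: {c}

FIRST(C) = ["c"]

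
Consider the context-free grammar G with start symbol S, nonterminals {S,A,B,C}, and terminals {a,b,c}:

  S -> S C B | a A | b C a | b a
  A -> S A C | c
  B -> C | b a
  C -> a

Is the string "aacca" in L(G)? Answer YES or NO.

Convert to CNF:
  S -> S X3 | T0 T1 | T0 X4 | T1 A
  A -> S X2 | c
  B -> T0 T1 | a
  C -> a
  T0 -> b
  T1 -> a
  X2 -> A C
  X3 -> C B
  X4 -> C T1

Fill CYK table bottom-up:
  T[0,0] 'a' = {B,C,T1}  orig:{B,C}
  T[1,1] 'a' = {B,C,T1}  orig:{B,C}
  T[2,2] 'c' = {A}
  T[3,3] 'c' = {A}
  T[4,4] 'a' = {B,C,T1}  orig:{B,C}
  T[0,1] 'aa' = {X3,X4}  orig:{}
  T[1,2] 'ac' = {S}
  T[2,3] 'cc' = ∅
  T[3,4] 'ca' = {X2}  orig:{}
  T[0,2] 'aac' = ∅
  T[1,3] 'acc' = ∅
  T[2,4] 'cca' = ∅
  T[0,3] 'aacc' = ∅
  T[1,4] 'acca' = {A}
  T[0,4] 'aacca' = {S}

S ∈ T[0,4] ⇒ YES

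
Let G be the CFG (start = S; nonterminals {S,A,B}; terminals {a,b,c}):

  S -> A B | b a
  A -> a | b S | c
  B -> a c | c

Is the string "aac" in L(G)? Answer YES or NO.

CNF form of G:
  S -> A B | T0 T1
  A -> T0 S | a | c
  B -> T1 T2 | c
  T0 -> b
  T1 -> a
  T2 -> c

CYK table (by increasing span):
  T[0,0] 'a' = {A,T1}  orig:{A}
  T[1,1] 'a' = {A,T1}  orig:{A}
  T[2,2] 'c' = {A,B,T2}  orig:{A,B}
  T[0,1] 'aa' = ∅
  T[1,2] 'ac' = {B,S}
  T[0,2] 'aac' = {S}

S ∈ T[0,2] ⇒ YES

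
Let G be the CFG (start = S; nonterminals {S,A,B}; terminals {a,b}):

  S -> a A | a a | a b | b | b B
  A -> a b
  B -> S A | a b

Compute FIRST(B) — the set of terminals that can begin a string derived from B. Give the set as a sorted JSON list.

FIRST sets, iterate to fixpoint:
round 1:
  A via A→a b: +{a}
  B via B→a b: +{a}
  S via S→a A: +{a}
  S via S→b: +{b}
  FIRST(S)={a,b}  FIRST(A)={a}  FIRST(B)={a}
round 2:
  B via B→S A: +{b}
  FIRST(S)={a,b}  FIRST(A)={a}  FIRST(B)={a,b}
round 3: done
  FIRST(S)={a,b}  FIRST(A)={a}  FIRST(B)={a,b}

FIRST(B) = ["a", "b"]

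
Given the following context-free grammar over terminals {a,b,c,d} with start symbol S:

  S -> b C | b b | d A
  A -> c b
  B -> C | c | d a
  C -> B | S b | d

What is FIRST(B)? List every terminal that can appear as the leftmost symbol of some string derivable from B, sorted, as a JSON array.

FIRST iteration:
round 1:
  A via A→c b: +{c}
  B via B→c: +{c}
  B via B→d a: +{d}
  C via C→B: +{c,d}
  S via S→b C: +{b}
  S via S→d A: +{d}
  S: {b,d}  A: {c}  B: {c,d}  C: {c,d}
round 2:
  C via C→S b: +{b}
  S: {b,d}  A: {c}  B: {c,d}  C: {b,c,d}
round 3:
  B via B→C: +{b}
  S: {b,d}  A: {c}  B: {b,c,d}  C: {b,c,d}
round 4: — fixpoint
  S: {b,d}  A: {c}  B: {b,c,d}  C: {b,c,d}

FIRST(B) = ["b", "c", "d"]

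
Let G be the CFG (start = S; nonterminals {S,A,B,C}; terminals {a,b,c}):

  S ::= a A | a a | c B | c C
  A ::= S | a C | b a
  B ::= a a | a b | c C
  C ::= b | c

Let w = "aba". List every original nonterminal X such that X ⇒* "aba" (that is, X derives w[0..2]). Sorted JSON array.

CNF form of G:
  S -> T0 A | T0 T0 | T2 B | T2 C
  A -> T0 A | T0 C | T0 T0 | T1 T0 | T2 B | T2 C
  B -> T0 T0 | T0 T1 | T2 C
  C -> b | c
  T0 -> a
  T1 -> b
  T2 -> c

CYK table (by increasing span), restricted to cells inside w[0..2]:
  [0..0]={T0}  "a"  orig:{}
  [1..1]={C,T1}  "b"  orig:{C}
  [2..2]={T0}  "a"  orig:{}
  [0..1]={A,B}  "ab"
  [1..2]={A}  "ba"
  [0..2]={A,S}  "aba"

Original NTs in T[0,2] deriving "aba": ["A", "S"]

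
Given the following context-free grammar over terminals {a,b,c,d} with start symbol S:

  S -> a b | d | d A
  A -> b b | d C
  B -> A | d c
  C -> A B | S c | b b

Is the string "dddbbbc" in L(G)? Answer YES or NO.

CNF form of G:
  S -> T1 A | T3 T0 | d
  A -> T0 T0 | T1 C
  B -> T0 T0 | T1 C | T1 T2
  C -> A B | S T2 | T0 T0
  T0 -> b
  T1 -> d
  T2 -> c
  T3 -> a

CYK table (by increasing span):
  [0..0]={S,T1}  "d"  orig:{S}
  [1..1]={S,T1}  "d"  orig:{S}
  [2..2]={S,T1}  "d"  orig:{S}
  [3..3]={T0}  "b"  orig:{}
  [4..4]={T0}  "b"  orig:{}
  [5..5]={T0}  "b"  orig:{}
  [6..6]={T2}  "c"  orig:{}
  [0..1]=∅  "dd"
  [1..2]=∅  "dd"
  [2..3]=∅  "db"
  [3..4]={A,B,C}  "bb"
  [4..5]={A,B,C}  "bb"
  [5..6]=∅  "bc"
  [0..2]=∅  "ddd"
  [1..3]=∅  "ddb"
  [2..4]={A,B,S}  "dbb"
  [3..5]=∅  "bbb"
  [4..6]=∅  "bbc"
  [0..3]=∅  "dddb"
  [1..4]={S}  "ddbb"
  [2..5]=∅  "dbbb"
  [3..6]=∅  "bbbc"
  [0..4]=∅  "dddbb"
  [1..5]=∅  "ddbbb"
  [2..6]=∅  "dbbbc"
  [0..5]=∅  "dddbbb"
  [1..6]=∅  "ddbbbc"
  [0..6]=∅  "dddbbbc"

S ∉ T[0,6] ⇒ NO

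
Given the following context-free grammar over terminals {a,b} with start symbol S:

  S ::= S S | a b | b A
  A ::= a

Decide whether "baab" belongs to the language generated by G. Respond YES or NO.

CNF form of G:
  S -> S S | T0 T1 | T1 A
  A -> a
  T0 -> a
  T1 -> b

CYK table (by increasing span):
  T[0,0] 'b' = {T1}  orig:{}
  T[1,1] 'a' = {A,T0}  orig:{A}
  T[2,2] 'a' = {A,T0}  orig:{A}
  T[3,3] 'b' = {T1}  orig:{}
  T[0,1] 'ba' = {S}
  T[1,2] 'aa' = ∅
  T[2,3] 'ab' = {S}
  T[0,2] 'baa' = ∅
  T[1,3] 'aab' = ∅
  T[0,3] 'baab' = {S}

S ∈ T[0,3] ⇒ YES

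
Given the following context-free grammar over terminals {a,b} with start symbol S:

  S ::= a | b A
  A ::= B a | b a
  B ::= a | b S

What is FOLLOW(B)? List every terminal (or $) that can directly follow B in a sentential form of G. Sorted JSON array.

FIRST iteration:
iter 1:
  A via A→b a: +{b}
  B via B→a: +{a}
  B via B→b S: +{b}
  S via S→a: +{a}
  S via S→b A: +{b}
  FIRST(S)={a,b}  FIRST(A)={b}  FIRST(B)={a,b}
iter 2:
  A via A→B a: +{a}
  FIRST(S)={a,b}  FIRST(A)={a,b}  FIRST(B)={a,b}
iter 3: — fixpoint
  FIRST(S)={a,b}  FIRST(A)={a,b}  FIRST(B)={a,b}

FOLLOW iteration:
FOLLOW(S) := {$}
round 1:
  A→B a: FOLLOW(B) ⊇ FIRST(a) = {a}; new: +{a}
  B→b S: FOLLOW(S) ⊇ FOLLOW(B) ⊇ {a}; new: +{a}
  S→b A: FOLLOW(A) ⊇ FOLLOW(S) ⊇ {$,a}; new: +{$,a}
  S: {$,a}  A: {$,a}  B: {a}
round 2: (no change)
  S: {$,a}  A: {$,a}  B: {a}

FOLLOW(B) = ["a"]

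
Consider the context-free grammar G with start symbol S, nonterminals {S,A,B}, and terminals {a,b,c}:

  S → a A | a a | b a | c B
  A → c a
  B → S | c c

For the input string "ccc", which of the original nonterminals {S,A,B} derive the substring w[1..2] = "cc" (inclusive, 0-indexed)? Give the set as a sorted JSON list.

CNF form of G:
  S -> T0 B | T1 A | T1 T1 | T2 T1
  A -> T0 T1
  B -> T0 B | T0 T0 | T1 A | T1 T1 | T2 T1
  T0 -> c
  T1 -> a
  T2 -> b

Fill CYK table bottom-up, restricted to cells inside w[1..2]:
  cell(1,1) c: {T0}  orig:{}
  cell(2,2) c: {T0}  orig:{}
  cell(1,2) cc: {B}

Original NTs in T[1,2] deriving "cc": ["B"]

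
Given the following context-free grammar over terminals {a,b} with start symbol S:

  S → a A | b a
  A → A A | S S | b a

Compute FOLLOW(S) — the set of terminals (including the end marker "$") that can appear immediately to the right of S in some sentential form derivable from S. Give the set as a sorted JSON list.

FIRST sets, iterate to fixpoint:
round 1:
  A via A→b a: +{b}
  S via S→a A: +{a}
  S via S→b a: +{b}
  FIRST(S)={a,b}  FIRST(A)={b}
round 2:
  A via A→S S: +{a}
  FIRST(S)={a,b}  FIRST(A)={a,b}
round 3: done
  FIRST(S)={a,b}  FIRST(A)={a,b}

FOLLOW iteration:
seed FOLLOW(S) with $
pass 1:
  A→A A: FOLLOW(A) ⊇ FIRST(A) = {a,b}; new: +{a,b}
  A→S S: FOLLOW(S) ⊇ FIRST(S) = {a,b}; new: +{a,b}
  S→a A: FOLLOW(A) ⊇ FOLLOW(S) ⊇ {$,a,b}; new: +{$}
  FOLLOW(S)={$,a,b}  FOLLOW(A)={$,a,b}
pass 2: (stable)
  FOLLOW(S)={$,a,b}  FOLLOW(A)={$,a,b}

FOLLOW(S) = ["$", "a", "b"]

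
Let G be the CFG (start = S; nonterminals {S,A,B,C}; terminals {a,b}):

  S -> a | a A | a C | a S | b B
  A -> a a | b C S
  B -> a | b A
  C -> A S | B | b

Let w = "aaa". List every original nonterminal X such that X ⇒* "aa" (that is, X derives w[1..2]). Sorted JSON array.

Convert to CNF:
  S -> T0 A | T0 C | T0 S | T1 B | a
  A -> T0 T0 | T1 X2
  B -> T1 A | a
  C -> A S | T1 A | a | b
  T0 -> a
  T1 -> b
  X2 -> C S

CYK fill, restricted to cells inside w[1..2]:
  cell(1,1) a: {B,C,S,T0}  orig:{B,C,S}
  cell(2,2) a: {B,C,S,T0}  orig:{B,C,S}
  cell(1,2) aa: {A,S,X2}  orig:{A,S}

Original NTs in T[1,2] deriving "aa": ["A", "S"]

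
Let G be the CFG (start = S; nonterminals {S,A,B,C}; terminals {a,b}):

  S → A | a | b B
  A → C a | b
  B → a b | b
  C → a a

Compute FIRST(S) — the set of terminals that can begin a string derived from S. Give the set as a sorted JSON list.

FIRST iteration:
pass 1:
  A via A→b: +{b}
  B via B→a b: +{a}
  B via B→b: +{b}
  C via C→a a: +{a}
  S via S→A: +{b}
  S via S→a: +{a}
  S: {a,b}  A: {b}  B: {a,b}  C: {a}
pass 2:
  A via A→C a: +{a}
  S: {a,b}  A: {a,b}  B: {a,b}  C: {a}
pass 3: done
  S: {a,b}  A: {a,b}  B: {a,b}  C: {a}

FIRST(S) = ["a", "b"]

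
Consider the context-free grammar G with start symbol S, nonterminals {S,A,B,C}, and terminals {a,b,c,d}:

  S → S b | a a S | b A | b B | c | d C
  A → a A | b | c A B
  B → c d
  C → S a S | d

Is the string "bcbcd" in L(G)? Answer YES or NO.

CNF form of G:
  S -> S T3 | T0 X6 | T2 C | T3 A | T3 B | c
  A -> T0 A | T1 X4 | b
  B -> T1 T2
  C -> S X5 | d
  T0 -> a
  T1 -> c
  T2 -> d
  T3 -> b
  X4 -> A B
  X5 -> T0 S
  X6 -> T0 S

Fill CYK table bottom-up:
  [0..0]={A,T3}  "b"  orig:{A}
  [1..1]={S,T1}  "c"  orig:{S}
  [2..2]={A,T3}  "b"  orig:{A}
  [3..3]={S,T1}  "c"  orig:{S}
  [4..4]={C,T2}  "d"  orig:{C}
  [0..1]=∅  "bc"
  [1..2]={S}  "cb"
  [2..3]=∅  "bc"
  [3..4]={B}  "cd"
  [0..2]=∅  "bcb"
  [1..3]=∅  "cbc"
  [2..4]={S,X4}  "bcd"  orig:{S}
  [0..3]=∅  "bcbc"
  [1..4]={A}  "cbcd"
  [0..4]={S}  "bcbcd"

S ∈ T[0,4] ⇒ YES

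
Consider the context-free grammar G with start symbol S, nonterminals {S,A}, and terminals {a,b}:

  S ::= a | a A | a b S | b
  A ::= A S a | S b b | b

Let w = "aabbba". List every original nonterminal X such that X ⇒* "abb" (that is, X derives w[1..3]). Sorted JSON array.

Convert to CNF:
  S -> T0 A | T0 X4 | a | b
  A -> A X2 | S X3 | b
  T0 -> a
  T1 -> b
  X2 -> S T0
  X3 -> T1 T1
  X4 -> T1 S

CYK fill (cells [i..j] with 1 ≤ i ≤ j ≤ 3 only):
  T[1,1] 'a' = {S,T0}  orig:{S}
  T[2,2] 'b' = {A,S,T1}  orig:{A,S}
  T[3,3] 'b' = {A,S,T1}  orig:{A,S}
  T[1,2] 'ab' = {S}
  T[2,3] 'bb' = {X3,X4}  orig:{}
  T[1,3] 'abb' = {A,S}

Original NTs in T[1,3] deriving "abb": ["A", "S"]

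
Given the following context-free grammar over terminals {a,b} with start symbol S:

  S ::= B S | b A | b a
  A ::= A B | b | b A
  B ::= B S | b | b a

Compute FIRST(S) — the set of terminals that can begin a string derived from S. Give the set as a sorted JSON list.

Compute FIRST by fixpoint:
round 1:
  A via A→b: +{b}
  B via B→b: +{b}
  S via S→B S: +{b}
  S: {b}  A: {b}  B: {b}
round 2: (no change)
  S: {b}  A: {b}  B: {b}

FIRST(S) = ["b"]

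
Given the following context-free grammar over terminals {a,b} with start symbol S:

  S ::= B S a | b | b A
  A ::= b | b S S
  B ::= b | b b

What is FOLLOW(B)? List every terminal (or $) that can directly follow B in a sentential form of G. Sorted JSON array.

FIRST iteration:
round 1:
  A via A→b: +{b}
  B via B→b: +{b}
  S via S→B S a: +{b}
  S: {b}  A: {b}  B: {b}
round 2: done
  S: {b}  A: {b}  B: {b}

FOLLOW sets:
seed FOLLOW(S) with $
iter 1:
  A→b S S: FOLLOW(S) ⊇ FIRST(S) = {b}; new: +{b}
  S→B S a: FOLLOW(B) ⊇ FIRST(S) = {b}; new: +{b}
  S→B S a: FOLLOW(S) ⊇ FIRST(a) = {a}; new: +{a}
  S→b A: FOLLOW(A) ⊇ FOLLOW(S) ⊇ {$,a,b}; new: +{$,a,b}
  FOLLOW(S)={$,a,b}  FOLLOW(A)={$,a,b}  FOLLOW(B)={b}
iter 2: (no change)
  FOLLOW(S)={$,a,b}  FOLLOW(A)={$,a,b}  FOLLOW(B)={b}

FOLLOW(B) = ["b"]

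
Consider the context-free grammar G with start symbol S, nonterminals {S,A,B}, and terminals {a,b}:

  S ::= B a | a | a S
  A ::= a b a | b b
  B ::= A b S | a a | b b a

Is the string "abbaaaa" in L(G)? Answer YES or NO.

Convert to CNF:
  S -> B T0 | T0 S | a
  A -> T0 X2 | T1 T1
  B -> A X3 | T0 T0 | T1 X4
  T0 -> a
  T1 -> b
  X2 -> T1 T0
  X3 -> T1 S
  X4 -> T1 T0

CYK table (by increasing span):
  T[0,0] 'a' = {S,T0}  orig:{S}
  T[1,1] 'b' = {T1}  orig:{}
  T[2,2] 'b' = {T1}  orig:{}
  T[3,3] 'a' = {S,T0}  orig:{S}
  T[4,4] 'a' = {S,T0}  orig:{S}
  T[5,5] 'a' = {S,T0}  orig:{S}
  T[6,6] 'a' = {S,T0}  orig:{S}
  T[0,1] 'ab' = ∅
  T[1,2] 'bb' = {A}
  T[2,3] 'ba' = {X2,X3,X4}  orig:{}
  T[3,4] 'aa' = {B,S}
  T[4,5] 'aa' = {B,S}
  T[5,6] 'aa' = {B,S}
  T[0,2] 'abb' = ∅
  T[1,3] 'bba' = {B}
  T[2,4] 'baa' = {X3}  orig:{}
  T[3,5] 'aaa' = {S}
  T[4,6] 'aaa' = {S}
  T[0,3] 'abba' = ∅
  T[1,4] 'bbaa' = {S}
  T[2,5] 'baaa' = {X3}  orig:{}
  T[3,6] 'aaaa' = {S}
  T[0,4] 'abbaa' = {S}
  T[1,5] 'bbaaa' = ∅
  T[2,6] 'baaaa' = {X3}  orig:{}
  T[0,5] 'abbaaa' = ∅
  T[1,6] 'bbaaaa' = ∅
  T[0,6] 'abbaaaa' = ∅

S ∉ T[0,6] ⇒ NO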